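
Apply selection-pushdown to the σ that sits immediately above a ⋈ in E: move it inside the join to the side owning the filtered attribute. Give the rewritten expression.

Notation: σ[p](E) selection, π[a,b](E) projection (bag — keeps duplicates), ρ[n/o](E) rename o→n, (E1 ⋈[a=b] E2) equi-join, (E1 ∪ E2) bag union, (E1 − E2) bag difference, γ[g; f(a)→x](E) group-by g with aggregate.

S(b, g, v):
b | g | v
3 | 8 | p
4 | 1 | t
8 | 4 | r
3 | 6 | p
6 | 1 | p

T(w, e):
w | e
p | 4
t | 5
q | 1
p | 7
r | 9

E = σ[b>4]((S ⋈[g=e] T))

σ filters on b, owned by the left side.
E' = (σ[b>4](S) ⋈[g=e] T)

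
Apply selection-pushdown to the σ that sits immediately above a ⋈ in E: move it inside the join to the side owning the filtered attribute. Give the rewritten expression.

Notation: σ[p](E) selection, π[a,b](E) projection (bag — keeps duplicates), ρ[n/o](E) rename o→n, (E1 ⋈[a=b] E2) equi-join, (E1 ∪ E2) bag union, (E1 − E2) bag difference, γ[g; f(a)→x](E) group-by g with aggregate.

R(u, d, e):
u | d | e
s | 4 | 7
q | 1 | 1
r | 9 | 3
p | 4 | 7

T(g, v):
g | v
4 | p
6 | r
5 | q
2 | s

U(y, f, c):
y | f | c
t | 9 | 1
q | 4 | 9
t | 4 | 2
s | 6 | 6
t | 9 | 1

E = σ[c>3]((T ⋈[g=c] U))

σ filters on c, owned by the right side.
E' = (T ⋈[g=c] σ[c>3](U))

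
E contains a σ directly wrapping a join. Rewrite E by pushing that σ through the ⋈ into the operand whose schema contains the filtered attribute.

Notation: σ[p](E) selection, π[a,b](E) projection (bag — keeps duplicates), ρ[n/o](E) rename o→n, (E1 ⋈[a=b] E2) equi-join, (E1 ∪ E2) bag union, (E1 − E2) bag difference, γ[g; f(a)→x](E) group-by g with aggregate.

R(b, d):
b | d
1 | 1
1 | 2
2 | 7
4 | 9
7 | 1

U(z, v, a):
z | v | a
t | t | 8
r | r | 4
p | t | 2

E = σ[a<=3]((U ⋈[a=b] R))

σ filters on a, owned by the left side.
E' = (σ[a<=3](U) ⋈[a=b] R)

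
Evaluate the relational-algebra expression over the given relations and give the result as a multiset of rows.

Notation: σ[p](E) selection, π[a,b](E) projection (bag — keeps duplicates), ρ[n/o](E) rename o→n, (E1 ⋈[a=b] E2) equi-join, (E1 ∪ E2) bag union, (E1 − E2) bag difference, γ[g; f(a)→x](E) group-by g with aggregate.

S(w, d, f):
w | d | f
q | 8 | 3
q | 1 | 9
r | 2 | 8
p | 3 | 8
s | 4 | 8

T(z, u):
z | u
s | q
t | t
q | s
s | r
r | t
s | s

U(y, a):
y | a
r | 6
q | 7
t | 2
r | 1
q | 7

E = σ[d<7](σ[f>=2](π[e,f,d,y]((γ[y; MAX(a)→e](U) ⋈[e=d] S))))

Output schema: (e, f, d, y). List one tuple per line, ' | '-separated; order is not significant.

Row counts bottom-up:
  U → 5
  γ[y; MAX(a)→e](U) → 3
  S → 5
  (γ[y; MAX(a)→e](U) ⋈[e=d] S) → 1
  π[e,f,d,y]((γ[y; MAX(a)→e](U) ⋈[e=d] S)) → 1
  σ[f>=2](π[e,f,d,y]((γ[y; MAX(a)→e](U) ⋈[e=d] S))) → 1
  σ[d<7](σ[f>=2](π[e,f,d,y]((γ[y; MAX(a)→e](U) ⋈[e=d] S)))) → 1

== RESULT ==
e | f | d | y
2 | 8 | 2 | t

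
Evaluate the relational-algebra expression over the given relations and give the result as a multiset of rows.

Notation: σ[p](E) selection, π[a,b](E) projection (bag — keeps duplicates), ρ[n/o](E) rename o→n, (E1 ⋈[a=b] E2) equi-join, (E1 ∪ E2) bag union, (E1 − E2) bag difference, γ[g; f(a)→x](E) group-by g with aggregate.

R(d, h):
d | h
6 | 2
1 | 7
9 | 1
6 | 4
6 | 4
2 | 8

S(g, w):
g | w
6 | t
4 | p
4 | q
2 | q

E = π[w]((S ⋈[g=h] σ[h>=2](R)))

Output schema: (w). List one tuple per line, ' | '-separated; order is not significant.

Row counts bottom-up:
  S → 4
  R → 6
  σ[h>=2](R) → 5
  (S ⋈[g=h] σ[h>=2](R)) → 5
  π[w]((S ⋈[g=h] σ[h>=2](R))) → 5

== RESULT ==
w
p
p
q
q
q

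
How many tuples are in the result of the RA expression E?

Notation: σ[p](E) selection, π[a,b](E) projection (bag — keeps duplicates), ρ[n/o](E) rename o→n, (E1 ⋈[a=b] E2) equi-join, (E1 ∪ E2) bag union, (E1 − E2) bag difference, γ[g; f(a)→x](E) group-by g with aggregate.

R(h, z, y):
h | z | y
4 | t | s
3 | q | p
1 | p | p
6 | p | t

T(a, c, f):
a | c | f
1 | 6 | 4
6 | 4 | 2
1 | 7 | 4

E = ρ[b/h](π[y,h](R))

Per-node cardinality:
  R → 4
  π[y,h](R) → 4
  ρ[b/h](π[y,h](R)) → 4

|E| = 4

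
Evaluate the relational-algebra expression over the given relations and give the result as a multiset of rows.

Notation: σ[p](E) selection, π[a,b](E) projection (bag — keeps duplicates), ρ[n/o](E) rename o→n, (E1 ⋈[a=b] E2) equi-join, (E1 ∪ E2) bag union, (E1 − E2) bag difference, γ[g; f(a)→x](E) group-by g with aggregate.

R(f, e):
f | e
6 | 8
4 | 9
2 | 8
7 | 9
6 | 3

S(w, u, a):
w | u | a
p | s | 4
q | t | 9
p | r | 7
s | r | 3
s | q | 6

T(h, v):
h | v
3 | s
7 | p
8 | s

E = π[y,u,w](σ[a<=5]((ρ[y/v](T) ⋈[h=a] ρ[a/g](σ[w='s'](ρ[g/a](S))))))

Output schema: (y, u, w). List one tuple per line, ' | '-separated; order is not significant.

Per-node cardinality:
  T → 3
  ρ[y/v](T) → 3
  S → 5
  ρ[g/a](S) → 5
  σ[w='s'](ρ[g/a](S)) → 2
  ρ[a/g](σ[w='s'](ρ[g/a](S))) → 2
  (ρ[y/v](T) ⋈[h=a] ρ[a/g](σ[w='s'](ρ[g/a](S)))) → 1
  σ[a<=5]((ρ[y/v](T) ⋈[h=a] ρ[a/g](σ[w='s'](ρ[g/a](S))))) → 1
  π[y,u,w](σ[a<=5]((ρ[y/v](T) ⋈[h=a] ρ[a/g](σ[w='s'](ρ[g/a](S)))))) → 1

== RESULT ==
y | u | w
s | r | s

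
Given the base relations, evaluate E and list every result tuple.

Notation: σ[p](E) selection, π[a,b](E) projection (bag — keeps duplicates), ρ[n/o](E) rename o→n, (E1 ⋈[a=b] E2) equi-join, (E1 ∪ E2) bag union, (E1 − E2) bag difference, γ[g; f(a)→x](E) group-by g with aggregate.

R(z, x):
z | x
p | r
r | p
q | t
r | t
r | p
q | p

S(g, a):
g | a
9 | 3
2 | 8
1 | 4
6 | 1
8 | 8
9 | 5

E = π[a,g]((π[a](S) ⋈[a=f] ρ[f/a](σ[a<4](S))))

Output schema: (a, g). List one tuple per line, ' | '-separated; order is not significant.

Stepwise |·|:
  S → 6
  π[a](S) → 6
  S → 6
  σ[a<4](S) → 2
  ρ[f/a](σ[a<4](S)) → 2
  (π[a](S) ⋈[a=f] ρ[f/a](σ[a<4](S))) → 2
  π[a,g]((π[a](S) ⋈[a=f] ρ[f/a](σ[a<4](S)))) → 2

== RESULT ==
a | g
1 | 6
3 | 9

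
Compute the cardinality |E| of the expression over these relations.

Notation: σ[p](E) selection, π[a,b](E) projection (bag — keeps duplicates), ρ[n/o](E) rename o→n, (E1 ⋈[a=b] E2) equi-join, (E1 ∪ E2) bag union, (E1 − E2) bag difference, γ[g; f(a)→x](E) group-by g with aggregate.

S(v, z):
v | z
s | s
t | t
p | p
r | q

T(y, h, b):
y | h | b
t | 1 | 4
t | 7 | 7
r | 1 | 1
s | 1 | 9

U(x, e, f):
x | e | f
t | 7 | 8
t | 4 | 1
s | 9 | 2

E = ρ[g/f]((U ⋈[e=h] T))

Stepwise |·|:
  U → 3
  T → 4
  (U ⋈[e=h] T) → 1
  ρ[g/f]((U ⋈[e=h] T)) → 1

|E| = 1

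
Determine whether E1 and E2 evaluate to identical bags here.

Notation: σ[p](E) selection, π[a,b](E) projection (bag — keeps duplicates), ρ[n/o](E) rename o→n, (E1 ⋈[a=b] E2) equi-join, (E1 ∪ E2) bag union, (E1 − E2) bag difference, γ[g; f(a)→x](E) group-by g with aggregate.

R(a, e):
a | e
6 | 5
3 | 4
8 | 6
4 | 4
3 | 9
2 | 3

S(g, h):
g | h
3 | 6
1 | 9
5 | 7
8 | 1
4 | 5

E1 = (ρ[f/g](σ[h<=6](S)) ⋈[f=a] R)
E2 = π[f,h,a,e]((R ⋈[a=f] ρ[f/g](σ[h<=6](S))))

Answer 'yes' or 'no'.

E1 stepwise |·|:
  S → 5
  σ[h<=6](S) → 3
  ρ[f/g](σ[h<=6](S)) → 3
  R → 6
  (ρ[f/g](σ[h<=6](S)) ⋈[f=a] R) → 4
E2 stepwise |·|:
  R → 6
  S → 5
  σ[h<=6](S) → 3
  ρ[f/g](σ[h<=6](S)) → 3
  (R ⋈[a=f] ρ[f/g](σ[h<=6](S))) → 4
  π[f,h,a,e]((R ⋈[a=f] ρ[f/g](σ[h<=6](S)))) → 4

E1 and E2 produce the same multiset:
f | h | a | e
3 | 6 | 3 | 4
3 | 6 | 3 | 9
4 | 5 | 4 | 4
8 | 1 | 8 | 6

yes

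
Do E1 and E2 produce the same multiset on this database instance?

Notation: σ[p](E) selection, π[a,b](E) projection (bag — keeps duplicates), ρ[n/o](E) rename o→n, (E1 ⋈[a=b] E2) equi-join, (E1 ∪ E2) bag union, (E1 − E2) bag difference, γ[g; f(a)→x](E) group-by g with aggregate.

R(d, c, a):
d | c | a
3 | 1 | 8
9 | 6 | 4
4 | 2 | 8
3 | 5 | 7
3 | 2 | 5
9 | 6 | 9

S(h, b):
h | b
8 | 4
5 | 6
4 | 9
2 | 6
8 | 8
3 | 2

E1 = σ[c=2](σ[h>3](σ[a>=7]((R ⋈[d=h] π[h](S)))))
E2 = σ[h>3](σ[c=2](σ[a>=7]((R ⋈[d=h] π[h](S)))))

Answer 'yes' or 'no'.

E1 row counts bottom-up:
  R → 6
  S → 6
  π[h](S) → 6
  (R ⋈[d=h] π[h](S)) → 4
  σ[a>=7]((R ⋈[d=h] π[h](S))) → 3
  σ[h>3](σ[a>=7]((R ⋈[d=h] π[h](S)))) → 1
  σ[c=2](σ[h>3](σ[a>=7]((R ⋈[d=h] π[h](S))))) → 1
E2 row counts bottom-up:
  R → 6
  S → 6
  π[h](S) → 6
  (R ⋈[d=h] π[h](S)) → 4
  σ[a>=7]((R ⋈[d=h] π[h](S))) → 3
  σ[c=2](σ[a>=7]((R ⋈[d=h] π[h](S)))) → 1
  σ[h>3](σ[c=2](σ[a>=7]((R ⋈[d=h] π[h](S))))) → 1

E1 and E2 produce the same multiset:
d | c | a | h
4 | 2 | 8 | 4

yes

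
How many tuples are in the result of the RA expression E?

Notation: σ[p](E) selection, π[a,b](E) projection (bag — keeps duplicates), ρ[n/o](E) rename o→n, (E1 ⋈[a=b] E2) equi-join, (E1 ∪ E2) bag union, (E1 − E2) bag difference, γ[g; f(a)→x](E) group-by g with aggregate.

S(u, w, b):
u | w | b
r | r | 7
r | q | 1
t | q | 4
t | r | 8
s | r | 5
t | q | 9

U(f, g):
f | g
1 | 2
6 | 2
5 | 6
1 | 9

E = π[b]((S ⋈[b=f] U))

Per-node cardinality:
  S → 6
  U → 4
  (S ⋈[b=f] U) → 3
  π[b]((S ⋈[b=f] U)) → 3

|E| = 3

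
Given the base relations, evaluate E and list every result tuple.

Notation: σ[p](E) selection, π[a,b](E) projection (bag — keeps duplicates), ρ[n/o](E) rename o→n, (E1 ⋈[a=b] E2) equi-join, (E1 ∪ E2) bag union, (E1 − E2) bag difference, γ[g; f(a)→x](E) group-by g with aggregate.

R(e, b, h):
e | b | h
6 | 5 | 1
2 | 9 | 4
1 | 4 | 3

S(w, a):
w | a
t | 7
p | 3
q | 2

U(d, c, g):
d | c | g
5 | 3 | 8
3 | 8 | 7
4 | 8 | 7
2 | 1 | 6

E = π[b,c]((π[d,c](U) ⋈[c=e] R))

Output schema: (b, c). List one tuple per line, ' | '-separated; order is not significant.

Subexpression sizes:
  U → 4
  π[d,c](U) → 4
  R → 3
  (π[d,c](U) ⋈[c=e] R) → 1
  π[b,c]((π[d,c](U) ⋈[c=e] R)) → 1

== RESULT ==
b | c
4 | 1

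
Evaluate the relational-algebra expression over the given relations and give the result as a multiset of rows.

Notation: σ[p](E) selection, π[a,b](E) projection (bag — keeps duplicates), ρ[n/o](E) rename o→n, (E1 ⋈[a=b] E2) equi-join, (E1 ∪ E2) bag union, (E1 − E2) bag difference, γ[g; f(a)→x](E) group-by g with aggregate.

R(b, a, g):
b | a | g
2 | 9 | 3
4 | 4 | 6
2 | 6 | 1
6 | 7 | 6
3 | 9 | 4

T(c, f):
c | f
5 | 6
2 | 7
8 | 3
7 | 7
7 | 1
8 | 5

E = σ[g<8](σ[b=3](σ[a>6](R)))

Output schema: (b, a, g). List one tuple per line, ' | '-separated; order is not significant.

Per-node cardinality:
  R → 5
  σ[a>6](R) → 3
  σ[b=3](σ[a>6](R)) → 1
  σ[g<8](σ[b=3](σ[a>6](R))) → 1

== RESULT ==
b | a | g
3 | 9 | 4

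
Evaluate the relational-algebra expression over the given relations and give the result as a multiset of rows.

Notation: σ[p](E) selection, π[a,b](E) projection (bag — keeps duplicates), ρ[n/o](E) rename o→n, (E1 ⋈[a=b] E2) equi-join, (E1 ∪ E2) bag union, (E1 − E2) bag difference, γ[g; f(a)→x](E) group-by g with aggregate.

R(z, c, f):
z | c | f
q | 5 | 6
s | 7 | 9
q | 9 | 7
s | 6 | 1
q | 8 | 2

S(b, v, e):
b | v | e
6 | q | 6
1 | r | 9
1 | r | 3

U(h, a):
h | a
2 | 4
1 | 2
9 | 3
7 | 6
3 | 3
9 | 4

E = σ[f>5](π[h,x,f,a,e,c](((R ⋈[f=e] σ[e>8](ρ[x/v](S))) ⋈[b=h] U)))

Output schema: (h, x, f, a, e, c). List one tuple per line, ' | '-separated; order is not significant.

Stepwise |·|:
  R → 5
  S → 3
  ρ[x/v](S) → 3
  σ[e>8](ρ[x/v](S)) → 1
  (R ⋈[f=e] σ[e>8](ρ[x/v](S))) → 1
  U → 6
  ((R ⋈[f=e] σ[e>8](ρ[x/v](S))) ⋈[b=h] U) → 1
  π[h,x,f,a,e,c](((R ⋈[f=e] σ[e>8](ρ[x/v](S))) ⋈[b=h] U)) → 1
  σ[f>5](π[h,x,f,a,e,c](((R ⋈[f=e] σ[e>8](ρ[x/v](S))) ⋈[b=h] U))) → 1

== RESULT ==
h | x | f | a | e | c
1 | r | 9 | 2 | 9 | 7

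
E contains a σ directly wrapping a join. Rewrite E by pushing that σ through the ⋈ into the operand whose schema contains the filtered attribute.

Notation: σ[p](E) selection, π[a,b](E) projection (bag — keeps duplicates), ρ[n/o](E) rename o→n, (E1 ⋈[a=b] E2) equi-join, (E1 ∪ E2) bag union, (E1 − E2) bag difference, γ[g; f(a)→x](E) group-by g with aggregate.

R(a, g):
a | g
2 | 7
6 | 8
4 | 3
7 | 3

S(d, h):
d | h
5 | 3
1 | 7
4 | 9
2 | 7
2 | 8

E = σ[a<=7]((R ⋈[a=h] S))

σ filters on a, owned by the left side.
E' = (σ[a<=7](R) ⋈[a=h] S)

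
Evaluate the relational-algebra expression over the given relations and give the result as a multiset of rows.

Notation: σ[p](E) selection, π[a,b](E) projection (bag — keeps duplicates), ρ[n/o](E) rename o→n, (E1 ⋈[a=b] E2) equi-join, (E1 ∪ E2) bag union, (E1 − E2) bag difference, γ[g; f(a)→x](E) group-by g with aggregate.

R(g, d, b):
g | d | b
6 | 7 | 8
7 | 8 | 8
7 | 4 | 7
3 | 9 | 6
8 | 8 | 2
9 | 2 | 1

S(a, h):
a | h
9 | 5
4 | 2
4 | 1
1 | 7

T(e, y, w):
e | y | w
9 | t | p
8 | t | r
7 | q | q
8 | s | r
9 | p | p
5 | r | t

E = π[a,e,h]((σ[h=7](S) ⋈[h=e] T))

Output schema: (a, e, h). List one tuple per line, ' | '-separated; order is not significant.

Subexpression sizes:
  S → 4
  σ[h=7](S) → 1
  T → 6
  (σ[h=7](S) ⋈[h=e] T) → 1
  π[a,e,h]((σ[h=7](S) ⋈[h=e] T)) → 1

== RESULT ==
a | e | h
1 | 7 | 7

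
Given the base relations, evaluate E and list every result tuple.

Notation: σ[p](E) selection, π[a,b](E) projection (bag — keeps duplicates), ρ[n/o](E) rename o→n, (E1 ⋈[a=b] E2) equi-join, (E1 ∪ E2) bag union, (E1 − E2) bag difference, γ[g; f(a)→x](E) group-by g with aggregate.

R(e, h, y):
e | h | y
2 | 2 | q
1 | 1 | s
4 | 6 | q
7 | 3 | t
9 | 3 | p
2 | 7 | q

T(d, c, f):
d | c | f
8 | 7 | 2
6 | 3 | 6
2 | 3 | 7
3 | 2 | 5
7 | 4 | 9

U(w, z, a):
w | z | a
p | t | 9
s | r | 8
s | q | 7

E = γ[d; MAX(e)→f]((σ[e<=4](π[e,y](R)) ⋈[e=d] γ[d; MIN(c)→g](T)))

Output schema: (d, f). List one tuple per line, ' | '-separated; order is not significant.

Row counts bottom-up:
  R → 6
  π[e,y](R) → 6
  σ[e<=4](π[e,y](R)) → 4
  T → 5
  γ[d; MIN(c)→g](T) → 5
  (σ[e<=4](π[e,y](R)) ⋈[e=d] γ[d; MIN(c)→g](T)) → 2
  γ[d; MAX(e)→f]((σ[e<=4](π[e,y](R)) ⋈[e=d] γ[d; MIN(c)→g](T))) → 1

== RESULT ==
d | f
2 | 2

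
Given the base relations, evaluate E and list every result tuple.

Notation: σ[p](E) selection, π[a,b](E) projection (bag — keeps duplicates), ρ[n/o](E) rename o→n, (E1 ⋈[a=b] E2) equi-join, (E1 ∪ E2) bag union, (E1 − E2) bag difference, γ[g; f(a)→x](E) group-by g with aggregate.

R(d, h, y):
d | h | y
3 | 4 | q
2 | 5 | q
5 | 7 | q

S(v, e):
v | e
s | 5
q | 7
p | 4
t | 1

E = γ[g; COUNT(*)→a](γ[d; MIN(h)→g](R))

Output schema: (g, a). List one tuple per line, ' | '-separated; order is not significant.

Stepwise |·|:
  R → 3
  γ[d; MIN(h)→g](R) → 3
  γ[g; COUNT(*)→a](γ[d; MIN(h)→g](R)) → 3

== RESULT ==
g | a
4 | 1
5 | 1
7 | 1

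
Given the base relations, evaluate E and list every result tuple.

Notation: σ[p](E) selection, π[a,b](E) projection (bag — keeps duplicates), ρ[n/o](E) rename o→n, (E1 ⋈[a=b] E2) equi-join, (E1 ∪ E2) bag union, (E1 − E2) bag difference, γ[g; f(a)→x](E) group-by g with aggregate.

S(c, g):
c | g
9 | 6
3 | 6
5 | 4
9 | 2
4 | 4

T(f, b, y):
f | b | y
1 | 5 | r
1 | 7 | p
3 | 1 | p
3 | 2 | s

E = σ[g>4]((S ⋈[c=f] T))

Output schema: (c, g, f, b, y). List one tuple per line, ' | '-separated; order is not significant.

Stepwise |·|:
  S → 5
  T → 4
  (S ⋈[c=f] T) → 2
  σ[g>4]((S ⋈[c=f] T)) → 2

== RESULT ==
c | g | f | b | y
3 | 6 | 3 | 1 | p
3 | 6 | 3 | 2 | s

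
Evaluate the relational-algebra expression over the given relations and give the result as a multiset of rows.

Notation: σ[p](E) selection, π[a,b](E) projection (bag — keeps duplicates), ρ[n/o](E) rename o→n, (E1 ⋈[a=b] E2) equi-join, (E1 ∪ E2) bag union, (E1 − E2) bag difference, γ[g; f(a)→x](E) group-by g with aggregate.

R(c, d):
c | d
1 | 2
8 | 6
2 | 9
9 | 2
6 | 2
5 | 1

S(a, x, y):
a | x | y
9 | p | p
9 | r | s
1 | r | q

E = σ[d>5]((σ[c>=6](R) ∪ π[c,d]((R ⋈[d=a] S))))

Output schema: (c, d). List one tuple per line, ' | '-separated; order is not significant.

Subexpression sizes:
  R → 6
  σ[c>=6](R) → 3
  R → 6
  S → 3
  (R ⋈[d=a] S) → 3
  π[c,d]((R ⋈[d=a] S)) → 3
  (σ[c>=6](R) ∪ π[c,d]((R ⋈[d=a] S))) → 6
  σ[d>5]((σ[c>=6](R) ∪ π[c,d]((R ⋈[d=a] S)))) → 3

== RESULT ==
c | d
2 | 9
2 | 9
8 | 6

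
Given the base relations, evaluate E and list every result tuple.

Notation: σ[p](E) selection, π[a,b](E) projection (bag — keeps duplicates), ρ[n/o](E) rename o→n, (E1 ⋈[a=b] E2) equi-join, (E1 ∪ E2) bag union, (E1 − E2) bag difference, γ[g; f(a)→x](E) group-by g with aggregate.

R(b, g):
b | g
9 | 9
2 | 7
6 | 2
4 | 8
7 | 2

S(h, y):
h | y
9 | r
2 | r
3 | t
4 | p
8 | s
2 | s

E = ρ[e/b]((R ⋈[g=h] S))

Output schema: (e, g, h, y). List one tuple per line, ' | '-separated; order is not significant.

Stepwise |·|:
  R → 5
  S → 6
  (R ⋈[g=h] S) → 6
  ρ[e/b]((R ⋈[g=h] S)) → 6

== RESULT ==
e | g | h | y
4 | 8 | 8 | s
6 | 2 | 2 | r
6 | 2 | 2 | s
7 | 2 | 2 | r
7 | 2 | 2 | s
9 | 9 | 9 | r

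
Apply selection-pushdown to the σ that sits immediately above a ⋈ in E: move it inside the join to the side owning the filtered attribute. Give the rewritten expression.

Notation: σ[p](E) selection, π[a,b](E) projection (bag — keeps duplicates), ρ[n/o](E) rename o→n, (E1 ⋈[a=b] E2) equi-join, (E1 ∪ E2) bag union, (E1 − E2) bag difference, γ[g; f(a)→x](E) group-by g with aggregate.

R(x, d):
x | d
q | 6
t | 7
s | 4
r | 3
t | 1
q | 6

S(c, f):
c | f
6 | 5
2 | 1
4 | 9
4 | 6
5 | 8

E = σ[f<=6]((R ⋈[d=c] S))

σ filters on f, owned by the right side.
E' = (R ⋈[d=c] σ[f<=6](S))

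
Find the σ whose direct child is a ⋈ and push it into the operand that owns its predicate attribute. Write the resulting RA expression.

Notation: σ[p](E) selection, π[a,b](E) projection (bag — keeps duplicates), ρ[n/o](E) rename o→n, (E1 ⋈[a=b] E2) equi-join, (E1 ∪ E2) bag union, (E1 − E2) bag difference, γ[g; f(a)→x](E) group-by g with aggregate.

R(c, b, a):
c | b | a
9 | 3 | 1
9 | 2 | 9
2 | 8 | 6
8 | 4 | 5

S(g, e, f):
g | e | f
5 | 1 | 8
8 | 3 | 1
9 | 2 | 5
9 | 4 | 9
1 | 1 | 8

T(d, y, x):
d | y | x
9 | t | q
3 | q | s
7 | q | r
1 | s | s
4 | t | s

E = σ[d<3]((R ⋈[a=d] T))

σ filters on d, owned by the right side.
E' = (R ⋈[a=d] σ[d<3](T))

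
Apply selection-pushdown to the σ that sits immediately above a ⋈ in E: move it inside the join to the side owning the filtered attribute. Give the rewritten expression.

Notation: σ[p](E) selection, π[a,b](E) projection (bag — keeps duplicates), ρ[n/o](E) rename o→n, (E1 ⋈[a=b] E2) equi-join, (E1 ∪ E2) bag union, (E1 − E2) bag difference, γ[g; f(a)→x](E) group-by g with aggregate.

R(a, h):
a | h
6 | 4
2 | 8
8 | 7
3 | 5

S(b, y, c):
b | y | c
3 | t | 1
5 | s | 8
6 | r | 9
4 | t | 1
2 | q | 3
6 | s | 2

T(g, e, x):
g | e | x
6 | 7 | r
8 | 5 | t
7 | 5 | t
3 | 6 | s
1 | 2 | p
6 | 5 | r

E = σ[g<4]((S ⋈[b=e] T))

σ filters on g, owned by the right side.
E' = (S ⋈[b=e] σ[g<4](T))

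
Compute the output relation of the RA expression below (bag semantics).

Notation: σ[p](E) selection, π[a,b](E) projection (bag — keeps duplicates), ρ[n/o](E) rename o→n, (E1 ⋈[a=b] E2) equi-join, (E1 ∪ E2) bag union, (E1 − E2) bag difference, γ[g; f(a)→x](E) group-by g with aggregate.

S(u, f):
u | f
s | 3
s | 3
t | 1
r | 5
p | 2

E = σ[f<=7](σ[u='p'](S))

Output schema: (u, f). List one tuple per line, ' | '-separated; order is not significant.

Per-node cardinality:
  S → 5
  σ[u='p'](S) → 1
  σ[f<=7](σ[u='p'](S)) → 1

== RESULT ==
u | f
p | 2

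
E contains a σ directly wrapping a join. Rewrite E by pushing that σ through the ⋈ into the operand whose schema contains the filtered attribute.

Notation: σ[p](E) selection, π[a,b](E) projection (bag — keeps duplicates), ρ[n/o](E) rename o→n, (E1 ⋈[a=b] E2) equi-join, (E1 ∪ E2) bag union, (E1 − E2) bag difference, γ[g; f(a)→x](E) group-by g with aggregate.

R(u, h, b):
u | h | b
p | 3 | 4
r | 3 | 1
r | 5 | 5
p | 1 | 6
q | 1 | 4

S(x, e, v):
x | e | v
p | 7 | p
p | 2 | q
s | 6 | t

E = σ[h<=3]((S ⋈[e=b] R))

σ filters on h, owned by the right side.
E' = (S ⋈[e=b] σ[h<=3](R))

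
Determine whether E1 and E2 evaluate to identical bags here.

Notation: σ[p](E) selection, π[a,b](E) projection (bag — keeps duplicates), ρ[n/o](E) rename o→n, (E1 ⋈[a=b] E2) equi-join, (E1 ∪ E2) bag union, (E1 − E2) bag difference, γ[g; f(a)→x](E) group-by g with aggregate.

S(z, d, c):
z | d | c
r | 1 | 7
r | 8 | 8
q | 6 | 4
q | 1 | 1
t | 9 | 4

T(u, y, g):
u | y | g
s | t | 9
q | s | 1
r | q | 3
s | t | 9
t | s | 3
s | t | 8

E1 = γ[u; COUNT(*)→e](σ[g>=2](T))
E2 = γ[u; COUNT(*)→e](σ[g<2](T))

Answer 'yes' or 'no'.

E1 per-node cardinality:
  T → 6
  σ[g>=2](T) → 5
  γ[u; COUNT(*)→e](σ[g>=2](T)) → 3
E2 per-node cardinality:
  T → 6
  σ[g<2](T) → 1
  γ[u; COUNT(*)→e](σ[g<2](T)) → 1

E1 result:
u | e
r | 1
s | 3
t | 1
E2 result:
u | e
q | 1
Witness: ('r', 1) appears 1× in E1 but 0× in E2.

no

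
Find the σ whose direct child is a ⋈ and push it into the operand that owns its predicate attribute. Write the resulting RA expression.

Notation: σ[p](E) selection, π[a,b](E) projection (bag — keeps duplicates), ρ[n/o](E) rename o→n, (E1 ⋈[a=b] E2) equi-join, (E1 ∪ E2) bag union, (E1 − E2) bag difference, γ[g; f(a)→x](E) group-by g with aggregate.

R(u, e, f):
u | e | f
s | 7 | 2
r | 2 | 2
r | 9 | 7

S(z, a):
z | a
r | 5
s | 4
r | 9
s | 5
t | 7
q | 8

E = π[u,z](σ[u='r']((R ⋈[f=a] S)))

σ filters on u, owned by the left side.
E' = π[u,z]((σ[u='r'](R) ⋈[f=a] S))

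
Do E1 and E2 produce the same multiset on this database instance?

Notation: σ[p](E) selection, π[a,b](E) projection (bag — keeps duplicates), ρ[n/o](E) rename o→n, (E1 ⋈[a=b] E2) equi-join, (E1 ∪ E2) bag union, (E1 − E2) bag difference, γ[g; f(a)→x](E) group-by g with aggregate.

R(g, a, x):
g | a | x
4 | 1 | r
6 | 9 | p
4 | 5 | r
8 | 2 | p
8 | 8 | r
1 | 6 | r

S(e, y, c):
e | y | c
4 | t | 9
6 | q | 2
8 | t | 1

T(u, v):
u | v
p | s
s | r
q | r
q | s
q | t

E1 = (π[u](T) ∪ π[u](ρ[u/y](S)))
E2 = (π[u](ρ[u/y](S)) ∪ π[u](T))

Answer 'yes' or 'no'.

E1 per-node cardinality:
  T → 5
  π[u](T) → 5
  S → 3
  ρ[u/y](S) → 3
  π[u](ρ[u/y](S)) → 3
  (π[u](T) ∪ π[u](ρ[u/y](S))) → 8
E2 per-node cardinality:
  S → 3
  ρ[u/y](S) → 3
  π[u](ρ[u/y](S)) → 3
  T → 5
  π[u](T) → 5
  (π[u](ρ[u/y](S)) ∪ π[u](T)) → 8

E1 and E2 produce the same multiset:
u
p
q
q
q
q
s
t
t

yes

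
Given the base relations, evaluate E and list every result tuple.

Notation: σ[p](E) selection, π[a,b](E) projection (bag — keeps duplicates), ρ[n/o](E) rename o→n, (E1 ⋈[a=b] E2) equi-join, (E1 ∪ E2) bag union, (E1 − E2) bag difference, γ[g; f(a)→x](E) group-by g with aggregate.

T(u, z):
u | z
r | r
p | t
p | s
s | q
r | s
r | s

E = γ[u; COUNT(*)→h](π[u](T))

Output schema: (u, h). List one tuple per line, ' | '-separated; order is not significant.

Per-node cardinality:
  T → 6
  π[u](T) → 6
  γ[u; COUNT(*)→h](π[u](T)) → 3

== RESULT ==
u | h
p | 2
r | 3
s | 1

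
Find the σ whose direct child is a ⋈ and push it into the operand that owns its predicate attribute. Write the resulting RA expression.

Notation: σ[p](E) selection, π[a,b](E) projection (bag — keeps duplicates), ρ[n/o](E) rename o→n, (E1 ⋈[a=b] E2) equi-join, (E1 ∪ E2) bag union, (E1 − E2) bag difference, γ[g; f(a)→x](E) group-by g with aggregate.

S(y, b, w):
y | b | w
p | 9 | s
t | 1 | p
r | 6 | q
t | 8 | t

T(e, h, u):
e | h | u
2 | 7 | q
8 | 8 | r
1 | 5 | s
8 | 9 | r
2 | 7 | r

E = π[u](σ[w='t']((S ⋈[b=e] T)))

σ filters on w, owned by the left side.
E' = π[u]((σ[w='t'](S) ⋈[b=e] T))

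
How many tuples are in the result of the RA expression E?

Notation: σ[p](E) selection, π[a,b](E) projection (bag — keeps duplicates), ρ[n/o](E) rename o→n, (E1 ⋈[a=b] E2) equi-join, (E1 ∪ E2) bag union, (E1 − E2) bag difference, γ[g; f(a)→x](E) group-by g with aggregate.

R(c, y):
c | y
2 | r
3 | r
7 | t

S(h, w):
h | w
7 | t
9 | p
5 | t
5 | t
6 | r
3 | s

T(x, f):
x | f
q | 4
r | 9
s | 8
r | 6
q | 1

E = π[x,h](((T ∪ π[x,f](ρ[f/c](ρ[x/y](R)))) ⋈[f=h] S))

Per-node cardinality:
  T → 5
  R → 3
  ρ[x/y](R) → 3
  ρ[f/c](ρ[x/y](R)) → 3
  π[x,f](ρ[f/c](ρ[x/y](R))) → 3
  (T ∪ π[x,f](ρ[f/c](ρ[x/y](R)))) → 8
  S → 6
  ((T ∪ π[x,f](ρ[f/c](ρ[x/y](R)))) ⋈[f=h] S) → 4
  π[x,h](((T ∪ π[x,f](ρ[f/c](ρ[x/y](R)))) ⋈[f=h] S)) → 4

|E| = 4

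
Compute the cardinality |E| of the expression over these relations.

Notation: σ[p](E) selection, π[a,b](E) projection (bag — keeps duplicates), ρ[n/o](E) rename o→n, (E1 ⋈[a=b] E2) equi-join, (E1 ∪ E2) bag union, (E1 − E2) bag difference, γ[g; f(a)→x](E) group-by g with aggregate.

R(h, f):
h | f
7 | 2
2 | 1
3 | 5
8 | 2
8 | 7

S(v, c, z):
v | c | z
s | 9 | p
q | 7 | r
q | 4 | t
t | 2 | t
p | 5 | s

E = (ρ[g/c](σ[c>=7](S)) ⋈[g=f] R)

Row counts bottom-up:
  S → 5
  σ[c>=7](S) → 2
  ρ[g/c](σ[c>=7](S)) → 2
  R → 5
  (ρ[g/c](σ[c>=7](S)) ⋈[g=f] R) → 1

|E| = 1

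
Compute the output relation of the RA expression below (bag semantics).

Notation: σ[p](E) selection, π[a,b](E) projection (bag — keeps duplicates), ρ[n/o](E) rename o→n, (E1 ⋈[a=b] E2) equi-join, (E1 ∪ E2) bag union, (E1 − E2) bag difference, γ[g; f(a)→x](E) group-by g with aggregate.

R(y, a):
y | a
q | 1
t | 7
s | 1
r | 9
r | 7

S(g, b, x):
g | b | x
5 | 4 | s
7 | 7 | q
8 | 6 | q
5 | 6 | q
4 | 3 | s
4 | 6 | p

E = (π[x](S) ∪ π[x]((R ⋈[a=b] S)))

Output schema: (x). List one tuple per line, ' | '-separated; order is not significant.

Subexpression sizes:
  S → 6
  π[x](S) → 6
  R → 5
  S → 6
  (R ⋈[a=b] S) → 2
  π[x]((R ⋈[a=b] S)) → 2
  (π[x](S) ∪ π[x]((R ⋈[a=b] S))) → 8

== RESULT ==
x
p
q
q
q
q
q
s
s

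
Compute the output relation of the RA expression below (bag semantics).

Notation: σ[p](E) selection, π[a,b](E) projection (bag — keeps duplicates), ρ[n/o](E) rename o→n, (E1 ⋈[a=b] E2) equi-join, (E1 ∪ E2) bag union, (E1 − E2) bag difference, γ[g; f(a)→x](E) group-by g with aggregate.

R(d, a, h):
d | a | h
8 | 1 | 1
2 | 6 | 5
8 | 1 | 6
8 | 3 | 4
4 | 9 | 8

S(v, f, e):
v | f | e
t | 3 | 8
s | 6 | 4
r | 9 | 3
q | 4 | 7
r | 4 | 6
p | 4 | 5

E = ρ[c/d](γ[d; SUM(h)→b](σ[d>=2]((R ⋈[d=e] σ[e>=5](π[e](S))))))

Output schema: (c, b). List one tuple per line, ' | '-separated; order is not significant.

Per-node cardinality:
  R → 5
  S → 6
  π[e](S) → 6
  σ[e>=5](π[e](S)) → 4
  (R ⋈[d=e] σ[e>=5](π[e](S))) → 3
  σ[d>=2]((R ⋈[d=e] σ[e>=5](π[e](S)))) → 3
  γ[d; SUM(h)→b](σ[d>=2]((R ⋈[d=e] σ[e>=5](π[e](S))))) → 1
  ρ[c/d](γ[d; SUM(h)→b](σ[d>=2]((R ⋈[d=e] σ[e>=5](π[e](S)))))) → 1

== RESULT ==
c | b
8 | 11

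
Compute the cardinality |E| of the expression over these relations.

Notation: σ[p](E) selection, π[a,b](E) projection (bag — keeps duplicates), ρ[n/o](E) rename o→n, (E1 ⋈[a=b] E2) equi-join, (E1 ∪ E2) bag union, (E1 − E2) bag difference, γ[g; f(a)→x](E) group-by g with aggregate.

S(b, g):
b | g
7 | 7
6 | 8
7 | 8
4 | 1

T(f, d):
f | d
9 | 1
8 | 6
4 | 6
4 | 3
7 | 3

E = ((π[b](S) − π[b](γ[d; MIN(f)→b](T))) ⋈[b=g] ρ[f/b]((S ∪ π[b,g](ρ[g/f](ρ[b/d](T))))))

Row counts bottom-up:
  S → 4
  π[b](S) → 4
  T → 5
  γ[d; MIN(f)→b](T) → 3
  π[b](γ[d; MIN(f)→b](T)) → 3
  (π[b](S) − π[b](γ[d; MIN(f)→b](T))) → 3
  S → 4
  T → 5
  ρ[b/d](T) → 5
  ρ[g/f](ρ[b/d](T)) → 5
  π[b,g](ρ[g/f](ρ[b/d](T))) → 5
  (S ∪ π[b,g](ρ[g/f](ρ[b/d](T)))) → 9
  ρ[f/b]((S ∪ π[b,g](ρ[g/f](ρ[b/d](T))))) → 9
  ((π[b](S) − π[b](γ[d; MIN(f)→b](T))) ⋈[b=g] ρ[f/b]((S ∪ π[b,g](ρ[g/f](ρ[b/d](T)))))) → 4

|E| = 4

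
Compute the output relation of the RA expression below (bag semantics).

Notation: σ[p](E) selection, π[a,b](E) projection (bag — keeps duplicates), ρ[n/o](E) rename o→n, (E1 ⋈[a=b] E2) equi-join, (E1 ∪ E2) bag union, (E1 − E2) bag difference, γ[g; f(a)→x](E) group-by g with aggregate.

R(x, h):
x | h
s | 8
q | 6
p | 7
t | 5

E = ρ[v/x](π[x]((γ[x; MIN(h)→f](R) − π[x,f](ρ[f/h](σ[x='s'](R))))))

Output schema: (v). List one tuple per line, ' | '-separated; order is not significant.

Subexpression sizes:
  R → 4
  γ[x; MIN(h)→f](R) → 4
  R → 4
  σ[x='s'](R) → 1
  ρ[f/h](σ[x='s'](R)) → 1
  π[x,f](ρ[f/h](σ[x='s'](R))) → 1
  (γ[x; MIN(h)→f](R) − π[x,f](ρ[f/h](σ[x='s'](R)))) → 3
  π[x]((γ[x; MIN(h)→f](R) − π[x,f](ρ[f/h](σ[x='s'](R))))) → 3
  ρ[v/x](π[x]((γ[x; MIN(h)→f](R) − π[x,f](ρ[f/h](σ[x='s'](R)))))) → 3

== RESULT ==
v
p
q
t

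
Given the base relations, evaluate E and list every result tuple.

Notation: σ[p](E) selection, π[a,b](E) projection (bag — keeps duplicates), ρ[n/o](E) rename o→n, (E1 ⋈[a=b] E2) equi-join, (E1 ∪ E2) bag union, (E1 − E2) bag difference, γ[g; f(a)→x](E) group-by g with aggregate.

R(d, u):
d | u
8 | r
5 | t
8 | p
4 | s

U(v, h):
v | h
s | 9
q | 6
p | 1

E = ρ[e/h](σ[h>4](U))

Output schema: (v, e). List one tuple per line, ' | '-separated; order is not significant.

Stepwise |·|:
  U → 3
  σ[h>4](U) → 2
  ρ[e/h](σ[h>4](U)) → 2

== RESULT ==
v | e
q | 6
s | 9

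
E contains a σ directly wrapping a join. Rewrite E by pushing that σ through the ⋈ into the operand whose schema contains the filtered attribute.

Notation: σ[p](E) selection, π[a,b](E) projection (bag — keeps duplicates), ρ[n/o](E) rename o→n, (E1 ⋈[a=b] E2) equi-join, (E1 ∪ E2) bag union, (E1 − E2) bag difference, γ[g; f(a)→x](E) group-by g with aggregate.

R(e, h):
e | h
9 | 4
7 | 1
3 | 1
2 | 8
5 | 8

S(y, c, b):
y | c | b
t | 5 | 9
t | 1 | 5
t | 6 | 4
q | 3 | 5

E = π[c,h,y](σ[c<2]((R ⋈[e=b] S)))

σ filters on c, owned by the right side.
E' = π[c,h,y]((R ⋈[e=b] σ[c<2](S)))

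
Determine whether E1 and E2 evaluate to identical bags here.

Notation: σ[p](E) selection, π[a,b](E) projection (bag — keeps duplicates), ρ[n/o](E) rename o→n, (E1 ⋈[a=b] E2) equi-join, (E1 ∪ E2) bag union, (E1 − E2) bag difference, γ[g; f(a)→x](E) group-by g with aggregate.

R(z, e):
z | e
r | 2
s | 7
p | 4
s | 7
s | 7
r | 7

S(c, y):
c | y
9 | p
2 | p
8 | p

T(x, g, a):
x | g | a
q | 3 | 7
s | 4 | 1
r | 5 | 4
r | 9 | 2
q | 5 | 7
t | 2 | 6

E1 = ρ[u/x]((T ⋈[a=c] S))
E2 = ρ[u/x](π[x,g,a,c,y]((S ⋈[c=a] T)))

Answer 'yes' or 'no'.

E1 stepwise |·|:
  T → 6
  S → 3
  (T ⋈[a=c] S) → 1
  ρ[u/x]((T ⋈[a=c] S)) → 1
E2 stepwise |·|:
  S → 3
  T → 6
  (S ⋈[c=a] T) → 1
  π[x,g,a,c,y]((S ⋈[c=a] T)) → 1
  ρ[u/x](π[x,g,a,c,y]((S ⋈[c=a] T))) → 1

E1 and E2 produce the same multiset:
u | g | a | c | y
r | 9 | 2 | 2 | p

yes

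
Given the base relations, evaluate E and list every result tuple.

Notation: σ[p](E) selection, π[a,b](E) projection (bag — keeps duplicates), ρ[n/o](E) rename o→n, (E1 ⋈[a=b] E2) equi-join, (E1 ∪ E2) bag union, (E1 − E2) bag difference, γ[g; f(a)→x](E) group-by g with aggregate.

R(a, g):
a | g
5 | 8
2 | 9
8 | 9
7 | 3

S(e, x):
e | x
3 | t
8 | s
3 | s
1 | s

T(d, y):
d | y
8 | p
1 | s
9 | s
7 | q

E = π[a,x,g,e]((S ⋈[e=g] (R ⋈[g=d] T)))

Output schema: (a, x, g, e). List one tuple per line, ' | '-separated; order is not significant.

Row counts bottom-up:
  S → 4
  R → 4
  T → 4
  (R ⋈[g=d] T) → 3
  (S ⋈[e=g] (R ⋈[g=d] T)) → 1
  π[a,x,g,e]((S ⋈[e=g] (R ⋈[g=d] T))) → 1

== RESULT ==
a | x | g | e
5 | s | 8 | 8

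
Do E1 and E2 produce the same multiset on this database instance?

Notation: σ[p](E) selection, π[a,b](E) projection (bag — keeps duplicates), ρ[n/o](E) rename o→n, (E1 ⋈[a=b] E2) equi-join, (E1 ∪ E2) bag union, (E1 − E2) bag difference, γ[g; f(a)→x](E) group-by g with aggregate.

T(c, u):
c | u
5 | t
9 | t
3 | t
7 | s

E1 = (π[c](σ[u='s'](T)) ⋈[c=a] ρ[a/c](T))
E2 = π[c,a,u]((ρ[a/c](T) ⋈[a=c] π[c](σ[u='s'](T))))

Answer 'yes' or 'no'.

E1 stepwise |·|:
  T → 4
  σ[u='s'](T) → 1
  π[c](σ[u='s'](T)) → 1
  T → 4
  ρ[a/c](T) → 4
  (π[c](σ[u='s'](T)) ⋈[c=a] ρ[a/c](T)) → 1
E2 stepwise |·|:
  T → 4
  ρ[a/c](T) → 4
  T → 4
  σ[u='s'](T) → 1
  π[c](σ[u='s'](T)) → 1
  (ρ[a/c](T) ⋈[a=c] π[c](σ[u='s'](T))) → 1
  π[c,a,u]((ρ[a/c](T) ⋈[a=c] π[c](σ[u='s'](T)))) → 1

E1 and E2 produce the same multiset:
c | a | u
7 | 7 | s

yes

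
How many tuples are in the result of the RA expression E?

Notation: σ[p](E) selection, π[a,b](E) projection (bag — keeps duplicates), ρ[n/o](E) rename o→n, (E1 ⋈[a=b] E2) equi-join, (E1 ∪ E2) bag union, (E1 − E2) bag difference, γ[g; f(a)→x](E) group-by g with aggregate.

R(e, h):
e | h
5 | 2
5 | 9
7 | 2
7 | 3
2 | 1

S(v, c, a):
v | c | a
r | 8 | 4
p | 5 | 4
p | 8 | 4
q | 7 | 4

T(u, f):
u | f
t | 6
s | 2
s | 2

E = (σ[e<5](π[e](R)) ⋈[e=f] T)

Per-node cardinality:
  R → 5
  π[e](R) → 5
  σ[e<5](π[e](R)) → 1
  T → 3
  (σ[e<5](π[e](R)) ⋈[e=f] T) → 2

|E| = 2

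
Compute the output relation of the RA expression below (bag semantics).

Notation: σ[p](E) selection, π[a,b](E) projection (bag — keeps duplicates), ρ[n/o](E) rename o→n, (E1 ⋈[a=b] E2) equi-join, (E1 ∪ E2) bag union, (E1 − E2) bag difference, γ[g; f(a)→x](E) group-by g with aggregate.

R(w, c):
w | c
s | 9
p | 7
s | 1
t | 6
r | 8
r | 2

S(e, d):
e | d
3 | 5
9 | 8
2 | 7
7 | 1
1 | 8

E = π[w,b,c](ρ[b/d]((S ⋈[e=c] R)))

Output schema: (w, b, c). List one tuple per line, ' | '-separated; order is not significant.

Stepwise |·|:
  S → 5
  R → 6
  (S ⋈[e=c] R) → 4
  ρ[b/d]((S ⋈[e=c] R)) → 4
  π[w,b,c](ρ[b/d]((S ⋈[e=c] R))) → 4

== RESULT ==
w | b | c
p | 1 | 7
r | 7 | 2
s | 8 | 1
s | 8 | 9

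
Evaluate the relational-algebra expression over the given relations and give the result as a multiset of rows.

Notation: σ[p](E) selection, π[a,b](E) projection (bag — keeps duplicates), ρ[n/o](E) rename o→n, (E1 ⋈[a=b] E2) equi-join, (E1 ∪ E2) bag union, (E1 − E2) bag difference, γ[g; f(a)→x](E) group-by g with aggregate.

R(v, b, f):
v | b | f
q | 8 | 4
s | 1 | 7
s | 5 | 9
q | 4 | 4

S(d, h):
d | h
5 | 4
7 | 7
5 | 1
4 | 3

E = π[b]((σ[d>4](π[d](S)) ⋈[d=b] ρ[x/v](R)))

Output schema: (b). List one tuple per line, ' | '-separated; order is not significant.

Per-node cardinality:
  S → 4
  π[d](S) → 4
  σ[d>4](π[d](S)) → 3
  R → 4
  ρ[x/v](R) → 4
  (σ[d>4](π[d](S)) ⋈[d=b] ρ[x/v](R)) → 2
  π[b]((σ[d>4](π[d](S)) ⋈[d=b] ρ[x/v](R))) → 2

== RESULT ==
b
5
5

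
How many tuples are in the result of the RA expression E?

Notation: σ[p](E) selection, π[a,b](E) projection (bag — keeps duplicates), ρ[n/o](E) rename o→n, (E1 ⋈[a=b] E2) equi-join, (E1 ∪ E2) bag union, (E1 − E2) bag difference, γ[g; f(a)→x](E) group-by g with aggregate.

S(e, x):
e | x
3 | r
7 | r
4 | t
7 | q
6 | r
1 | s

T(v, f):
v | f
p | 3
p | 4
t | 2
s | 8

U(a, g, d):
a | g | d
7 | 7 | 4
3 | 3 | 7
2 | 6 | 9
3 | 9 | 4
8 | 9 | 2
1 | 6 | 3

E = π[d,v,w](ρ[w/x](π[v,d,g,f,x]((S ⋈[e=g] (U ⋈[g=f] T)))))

Stepwise |·|:
  S → 6
  U → 6
  T → 4
  (U ⋈[g=f] T) → 1
  (S ⋈[e=g] (U ⋈[g=f] T)) → 1
  π[v,d,g,f,x]((S ⋈[e=g] (U ⋈[g=f] T))) → 1
  ρ[w/x](π[v,d,g,f,x]((S ⋈[e=g] (U ⋈[g=f] T)))) → 1
  π[d,v,w](ρ[w/x](π[v,d,g,f,x]((S ⋈[e=g] (U ⋈[g=f] T))))) → 1

|E| = 1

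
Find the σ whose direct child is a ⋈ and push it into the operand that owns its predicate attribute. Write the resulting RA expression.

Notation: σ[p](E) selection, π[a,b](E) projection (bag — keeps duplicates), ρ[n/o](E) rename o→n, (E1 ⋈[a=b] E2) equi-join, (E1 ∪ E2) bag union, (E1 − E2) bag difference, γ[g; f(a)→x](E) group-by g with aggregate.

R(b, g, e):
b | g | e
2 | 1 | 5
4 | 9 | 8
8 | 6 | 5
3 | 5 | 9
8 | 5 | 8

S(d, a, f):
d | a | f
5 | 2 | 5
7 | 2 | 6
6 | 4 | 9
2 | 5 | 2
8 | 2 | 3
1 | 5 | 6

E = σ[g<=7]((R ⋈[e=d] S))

σ filters on g, owned by the left side.
E' = (σ[g<=7](R) ⋈[e=d] S)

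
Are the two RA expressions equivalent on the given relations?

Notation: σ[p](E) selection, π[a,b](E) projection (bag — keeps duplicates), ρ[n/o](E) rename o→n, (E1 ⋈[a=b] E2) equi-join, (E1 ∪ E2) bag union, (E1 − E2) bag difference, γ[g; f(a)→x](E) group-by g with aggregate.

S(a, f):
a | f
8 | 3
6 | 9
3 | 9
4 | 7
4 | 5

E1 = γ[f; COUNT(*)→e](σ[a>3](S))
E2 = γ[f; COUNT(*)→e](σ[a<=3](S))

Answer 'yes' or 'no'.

E1 row counts bottom-up:
  S → 5
  σ[a>3](S) → 4
  γ[f; COUNT(*)→e](σ[a>3](S)) → 4
E2 row counts bottom-up:
  S → 5
  σ[a<=3](S) → 1
  γ[f; COUNT(*)→e](σ[a<=3](S)) → 1

E1 result:
f | e
3 | 1
5 | 1
7 | 1
9 | 1
E2 result:
f | e
9 | 1
Witness: (7, 1) appears 1× in E1 but 0× in E2.

no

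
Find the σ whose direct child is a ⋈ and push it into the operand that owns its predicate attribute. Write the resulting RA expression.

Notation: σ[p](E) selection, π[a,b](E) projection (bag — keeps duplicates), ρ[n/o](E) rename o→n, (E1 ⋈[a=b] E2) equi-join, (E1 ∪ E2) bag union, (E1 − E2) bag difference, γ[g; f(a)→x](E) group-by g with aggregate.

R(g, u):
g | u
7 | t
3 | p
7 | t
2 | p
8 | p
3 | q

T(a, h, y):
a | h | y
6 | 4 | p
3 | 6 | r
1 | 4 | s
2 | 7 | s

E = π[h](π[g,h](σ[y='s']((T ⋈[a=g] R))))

σ filters on y, owned by the left side.
E' = π[h](π[g,h]((σ[y='s'](T) ⋈[a=g] R)))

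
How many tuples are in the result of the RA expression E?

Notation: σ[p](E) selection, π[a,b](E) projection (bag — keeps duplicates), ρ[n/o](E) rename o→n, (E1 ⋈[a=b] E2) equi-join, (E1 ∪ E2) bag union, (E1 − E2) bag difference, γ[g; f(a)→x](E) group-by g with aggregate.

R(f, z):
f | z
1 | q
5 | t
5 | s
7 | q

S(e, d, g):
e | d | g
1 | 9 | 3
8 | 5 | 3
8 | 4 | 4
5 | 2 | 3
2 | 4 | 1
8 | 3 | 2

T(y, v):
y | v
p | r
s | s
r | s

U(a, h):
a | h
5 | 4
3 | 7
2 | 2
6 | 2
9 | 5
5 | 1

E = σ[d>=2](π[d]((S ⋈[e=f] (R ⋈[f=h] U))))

Per-node cardinality:
  S → 6
  R → 4
  U → 6
  (R ⋈[f=h] U) → 4
  (S ⋈[e=f] (R ⋈[f=h] U)) → 3
  π[d]((S ⋈[e=f] (R ⋈[f=h] U))) → 3
  σ[d>=2](π[d]((S ⋈[e=f] (R ⋈[f=h] U)))) → 3

|E| = 3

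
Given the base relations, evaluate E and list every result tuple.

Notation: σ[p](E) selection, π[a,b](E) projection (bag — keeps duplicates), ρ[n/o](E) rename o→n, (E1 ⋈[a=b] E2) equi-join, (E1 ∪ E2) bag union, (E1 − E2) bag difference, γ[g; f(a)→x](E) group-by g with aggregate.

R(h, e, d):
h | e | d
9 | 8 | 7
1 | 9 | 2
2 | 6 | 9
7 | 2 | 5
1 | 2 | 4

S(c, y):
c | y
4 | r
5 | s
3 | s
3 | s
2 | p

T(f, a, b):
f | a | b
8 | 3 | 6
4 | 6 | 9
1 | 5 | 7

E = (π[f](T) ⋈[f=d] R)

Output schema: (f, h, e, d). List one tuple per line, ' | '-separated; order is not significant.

Row counts bottom-up:
  T → 3
  π[f](T) → 3
  R → 5
  (π[f](T) ⋈[f=d] R) → 1

== RESULT ==
f | h | e | d
4 | 1 | 2 | 4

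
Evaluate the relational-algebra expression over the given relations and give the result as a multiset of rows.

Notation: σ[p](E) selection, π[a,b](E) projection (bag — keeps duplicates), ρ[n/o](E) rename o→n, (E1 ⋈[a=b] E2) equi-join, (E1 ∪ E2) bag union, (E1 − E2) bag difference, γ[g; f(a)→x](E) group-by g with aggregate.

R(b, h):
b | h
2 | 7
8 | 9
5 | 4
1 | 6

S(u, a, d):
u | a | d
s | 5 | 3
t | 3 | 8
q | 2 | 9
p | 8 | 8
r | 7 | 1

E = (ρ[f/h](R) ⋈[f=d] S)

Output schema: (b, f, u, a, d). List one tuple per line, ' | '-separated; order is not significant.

Row counts bottom-up:
  R → 4
  ρ[f/h](R) → 4
  S → 5
  (ρ[f/h](R) ⋈[f=d] S) → 1

== RESULT ==
b | f | u | a | d
8 | 9 | q | 2 | 9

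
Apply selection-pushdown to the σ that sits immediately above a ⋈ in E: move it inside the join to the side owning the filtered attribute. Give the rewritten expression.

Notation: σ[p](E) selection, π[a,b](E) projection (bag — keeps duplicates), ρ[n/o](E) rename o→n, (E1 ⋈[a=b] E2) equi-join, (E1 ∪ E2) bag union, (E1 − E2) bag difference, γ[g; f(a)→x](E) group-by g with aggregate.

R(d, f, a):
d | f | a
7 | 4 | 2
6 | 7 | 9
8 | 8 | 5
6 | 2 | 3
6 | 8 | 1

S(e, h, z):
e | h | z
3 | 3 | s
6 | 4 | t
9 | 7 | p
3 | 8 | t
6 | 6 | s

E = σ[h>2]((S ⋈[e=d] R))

σ filters on h, owned by the left side.
E' = (σ[h>2](S) ⋈[e=d] R)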